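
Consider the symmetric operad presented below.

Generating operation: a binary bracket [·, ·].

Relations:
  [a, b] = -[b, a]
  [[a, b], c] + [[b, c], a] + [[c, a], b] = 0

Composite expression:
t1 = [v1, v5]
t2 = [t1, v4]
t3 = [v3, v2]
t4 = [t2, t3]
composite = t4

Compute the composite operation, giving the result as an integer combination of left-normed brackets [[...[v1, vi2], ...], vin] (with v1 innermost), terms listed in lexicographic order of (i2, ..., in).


-[[[[v1, v5], v4], v2], v3] + [[[[v1, v5], v4], v3], v2]

Antisymmetry and Jacobi reduce to v1-anchored left-normed brackets.
Composite bracket: [[[v1, v5], v4], [v3, v2]]
Applying ab - ba throughout gives 16 signed words (2^4 = 16).
Only words starting with v1 matter:
  v1v5v4v2v3 (sign -1) contributes -[[[[v1, v5], v4], v2], v3]
  v1v5v4v3v2 (sign +1) contributes +[[[[v1, v5], v4], v3], v2]


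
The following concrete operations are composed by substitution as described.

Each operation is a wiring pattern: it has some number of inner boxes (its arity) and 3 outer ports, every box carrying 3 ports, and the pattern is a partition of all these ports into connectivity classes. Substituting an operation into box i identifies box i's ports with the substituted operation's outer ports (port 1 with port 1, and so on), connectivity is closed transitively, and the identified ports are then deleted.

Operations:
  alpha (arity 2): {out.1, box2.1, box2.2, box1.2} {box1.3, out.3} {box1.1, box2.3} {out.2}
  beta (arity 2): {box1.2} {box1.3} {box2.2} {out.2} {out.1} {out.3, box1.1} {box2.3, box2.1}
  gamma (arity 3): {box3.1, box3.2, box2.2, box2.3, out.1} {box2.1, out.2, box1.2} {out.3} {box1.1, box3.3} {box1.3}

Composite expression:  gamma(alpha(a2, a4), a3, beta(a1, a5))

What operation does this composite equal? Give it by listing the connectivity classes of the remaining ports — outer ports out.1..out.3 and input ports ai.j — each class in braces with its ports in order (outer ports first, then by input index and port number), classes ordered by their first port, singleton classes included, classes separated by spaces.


After gluing at gamma, chains via deleted ports link the a-ports.
stage alpha: inputs (a2, a4), connectivity {out.1, a2.2, a4.1, a4.2} {out.2} {out.3, a2.3} {a2.1, a4.3}, out.j its boundary
stage beta: inputs (a1, a5), connectivity {out.1} {out.2} {out.3, a1.1} {a1.2} {a1.3} {a5.1, a5.3} {a5.2}, out.j its boundary
stage gamma: inputs (a2, a4, a3, a1, a5), connectivity {out.1, a3.2, a3.3} {out.2, a3.1} {out.3} {a1.1, a2.2, a4.1, a4.2} {a1.2} {a1.3} {a2.1, a4.3} {a2.3} {a5.1, a5.3} {a5.2}, out.j its boundary

{out.1, a3.2, a3.3} {out.2, a3.1} {out.3} {a1.1, a2.2, a4.1, a4.2} {a1.2} {a1.3} {a2.1, a4.3} {a2.3} {a5.1, a5.3} {a5.2}


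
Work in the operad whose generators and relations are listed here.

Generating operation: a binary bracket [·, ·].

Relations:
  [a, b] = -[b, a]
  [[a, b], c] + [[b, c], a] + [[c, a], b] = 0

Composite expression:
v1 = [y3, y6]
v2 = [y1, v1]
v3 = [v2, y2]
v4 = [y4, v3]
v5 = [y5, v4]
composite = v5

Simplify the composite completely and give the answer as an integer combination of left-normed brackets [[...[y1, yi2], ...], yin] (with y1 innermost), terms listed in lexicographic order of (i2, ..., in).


Left-normed coefficients sit on the y1-initial expansion words.
Composite bracket: [y5, [y4, [[y1, [y3, y6]], y2]]]
Each bracket splits as ab - ba, giving 32 signed words (2^5 = 32).
Coefficients come from the y1-initial words:
  from y1y3y6y2y4y5, sign +1: term +[[[[[y1, y3], y6], y2], y4], y5]
  from y1y6y3y2y4y5, sign -1: term -[[[[[y1, y6], y3], y2], y4], y5]

[[[[[y1, y3], y6], y2], y4], y5] - [[[[[y1, y6], y3], y2], y4], y5]


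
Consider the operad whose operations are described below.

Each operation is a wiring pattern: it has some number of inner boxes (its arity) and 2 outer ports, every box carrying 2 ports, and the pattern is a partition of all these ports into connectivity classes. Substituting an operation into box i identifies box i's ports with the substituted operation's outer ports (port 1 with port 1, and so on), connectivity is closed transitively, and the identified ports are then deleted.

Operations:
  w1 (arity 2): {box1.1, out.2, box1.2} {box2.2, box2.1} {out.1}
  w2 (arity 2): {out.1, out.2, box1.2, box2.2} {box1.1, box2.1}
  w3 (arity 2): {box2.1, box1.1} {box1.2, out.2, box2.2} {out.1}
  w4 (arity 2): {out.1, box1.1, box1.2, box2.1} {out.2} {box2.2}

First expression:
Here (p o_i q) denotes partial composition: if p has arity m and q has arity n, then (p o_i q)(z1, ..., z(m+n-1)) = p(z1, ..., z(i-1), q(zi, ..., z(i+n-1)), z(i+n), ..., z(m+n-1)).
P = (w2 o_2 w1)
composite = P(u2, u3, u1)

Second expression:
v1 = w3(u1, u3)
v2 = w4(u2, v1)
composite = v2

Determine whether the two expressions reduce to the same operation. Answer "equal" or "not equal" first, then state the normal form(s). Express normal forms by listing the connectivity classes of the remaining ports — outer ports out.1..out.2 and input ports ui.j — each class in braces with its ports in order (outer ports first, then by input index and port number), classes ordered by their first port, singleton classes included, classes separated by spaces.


The first expression, normalized: {out.1, out.2, u2.2, u3.1, u3.2} {u1.1, u1.2} {u2.1}
The second expression, normalized: {out.1, u2.1, u2.2} {out.2} {u1.1, u3.1} {u1.2, u3.2}
Different reductions; not equal.

not equal — first {out.1, out.2, u2.2, u3.1, u3.2} {u1.1, u1.2} {u2.1}, second {out.1, u2.1, u2.2} {out.2} {u1.1, u3.1} {u1.2, u3.2}


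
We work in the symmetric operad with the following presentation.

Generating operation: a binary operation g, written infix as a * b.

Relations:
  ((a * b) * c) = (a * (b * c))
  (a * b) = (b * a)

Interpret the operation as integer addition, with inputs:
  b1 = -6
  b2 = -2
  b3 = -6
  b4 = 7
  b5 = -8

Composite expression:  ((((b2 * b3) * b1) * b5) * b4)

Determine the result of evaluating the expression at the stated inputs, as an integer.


-15


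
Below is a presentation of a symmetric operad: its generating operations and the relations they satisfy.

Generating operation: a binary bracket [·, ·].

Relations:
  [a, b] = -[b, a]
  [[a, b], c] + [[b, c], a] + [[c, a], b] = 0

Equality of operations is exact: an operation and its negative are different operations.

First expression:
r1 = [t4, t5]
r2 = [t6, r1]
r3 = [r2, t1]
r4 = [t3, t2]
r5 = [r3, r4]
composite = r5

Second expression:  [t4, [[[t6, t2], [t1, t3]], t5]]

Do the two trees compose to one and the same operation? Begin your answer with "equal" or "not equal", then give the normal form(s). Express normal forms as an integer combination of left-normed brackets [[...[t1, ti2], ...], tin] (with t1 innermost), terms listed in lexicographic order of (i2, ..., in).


The first composite normalizes to -[[[[[t1, t4], t5], t6], t2], t3] + [[[[[t1, t4], t5], t6], t3], t2] + [[[[[t1, t5], t4], t6], t2], t3] - [[[[[t1, t5], t4], t6], t3], t2] + [[[[[t1, t6], t4], t5], t2], t3] - [[[[[t1, t6], t4], t5], t3], t2] - [[[[[t1, t6], t5], t4], t2], t3] + [[[[[t1, t6], t5], t4], t3], t2]
The second composite normalizes to -[[[[[t1, t3], t2], t6], t5], t4] + [[[[[t1, t3], t6], t2], t5], t4]
The normal forms differ: not equal.

not equal; first: -[[[[[t1, t4], t5], t6], t2], t3] + [[[[[t1, t4], t5], t6], t3], t2] + [[[[[t1, t5], t4], t6], t2], t3] - [[[[[t1, t5], t4], t6], t3], t2] + [[[[[t1, t6], t4], t5], t2], t3] - [[[[[t1, t6], t4], t5], t3], t2] - [[[[[t1, t6], t5], t4], t2], t3] + [[[[[t1, t6], t5], t4], t3], t2]; second: -[[[[[t1, t3], t2], t6], t5], t4] + [[[[[t1, t3], t6], t2], t5], t4]


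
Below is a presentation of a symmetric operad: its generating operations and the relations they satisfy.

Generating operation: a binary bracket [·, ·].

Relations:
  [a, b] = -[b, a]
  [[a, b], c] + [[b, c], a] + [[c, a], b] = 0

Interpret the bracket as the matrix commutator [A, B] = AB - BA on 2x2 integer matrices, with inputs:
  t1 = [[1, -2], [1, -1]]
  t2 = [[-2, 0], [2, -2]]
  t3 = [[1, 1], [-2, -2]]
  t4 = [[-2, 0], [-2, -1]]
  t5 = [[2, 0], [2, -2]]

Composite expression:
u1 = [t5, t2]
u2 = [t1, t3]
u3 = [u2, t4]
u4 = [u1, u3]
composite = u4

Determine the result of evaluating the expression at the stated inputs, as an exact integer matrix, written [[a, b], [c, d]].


[[64, 0], [256, -64]]

[t5, t2] = [[0, 0], [-8, 0]]
[t1, t3] = [[3, 8], [7, -3]]
[[t1, t3], t4] = [[-16, 8], [5, 16]]
[[t5, t2], [[t1, t3], t4]] = [[64, 0], [256, -64]]


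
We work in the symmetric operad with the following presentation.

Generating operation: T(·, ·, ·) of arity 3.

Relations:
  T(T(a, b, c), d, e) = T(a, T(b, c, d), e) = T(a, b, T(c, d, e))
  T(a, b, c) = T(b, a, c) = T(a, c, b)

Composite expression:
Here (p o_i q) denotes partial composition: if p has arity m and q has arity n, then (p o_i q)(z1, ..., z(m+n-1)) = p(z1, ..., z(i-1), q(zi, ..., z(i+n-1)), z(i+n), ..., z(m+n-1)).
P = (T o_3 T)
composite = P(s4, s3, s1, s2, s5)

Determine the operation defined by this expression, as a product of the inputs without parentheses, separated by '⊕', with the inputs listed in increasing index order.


s1 ⊕ s2 ⊕ s3 ⊕ s4 ⊕ s5

Any arrangement under T is one operation, so sort the s-inputs.
T(s1, s2, s5) flattens to s1 ⊕ s2 ⊕ s5
T(s4, s3, T(s1, s2, s5)) flattens to s4 ⊕ s3 ⊕ s1 ⊕ s2 ⊕ s5
reordering the factors by index: s1 ⊕ s2 ⊕ s3 ⊕ s4 ⊕ s5


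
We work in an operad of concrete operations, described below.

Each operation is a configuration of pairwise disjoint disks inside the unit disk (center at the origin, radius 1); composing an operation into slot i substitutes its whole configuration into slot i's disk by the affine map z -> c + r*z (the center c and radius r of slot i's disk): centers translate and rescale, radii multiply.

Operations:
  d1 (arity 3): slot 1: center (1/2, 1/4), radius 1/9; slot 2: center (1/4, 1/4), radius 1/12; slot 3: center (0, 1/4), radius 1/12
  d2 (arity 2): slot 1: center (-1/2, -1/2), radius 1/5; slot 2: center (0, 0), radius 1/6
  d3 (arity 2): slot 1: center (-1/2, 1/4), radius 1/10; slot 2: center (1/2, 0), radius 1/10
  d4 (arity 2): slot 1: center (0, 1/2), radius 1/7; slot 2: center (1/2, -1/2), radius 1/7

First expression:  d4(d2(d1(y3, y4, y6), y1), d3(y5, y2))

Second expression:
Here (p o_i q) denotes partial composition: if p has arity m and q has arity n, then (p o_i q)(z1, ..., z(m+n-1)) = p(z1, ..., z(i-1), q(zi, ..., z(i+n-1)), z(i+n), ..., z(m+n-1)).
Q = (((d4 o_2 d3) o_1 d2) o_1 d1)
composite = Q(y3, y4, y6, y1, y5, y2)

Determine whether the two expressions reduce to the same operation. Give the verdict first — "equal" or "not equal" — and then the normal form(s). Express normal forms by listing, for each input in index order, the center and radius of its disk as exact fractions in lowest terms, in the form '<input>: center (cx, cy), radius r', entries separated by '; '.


The first composite normalizes to y1: center (0, 1/2), radius 1/42; y2: center (4/7, -1/2), radius 1/70; y3: center (-2/35, 61/140), radius 1/315; y4: center (-9/140, 61/140), radius 1/420; y5: center (3/7, -13/28), radius 1/70; y6: center (-1/14, 61/140), radius 1/420
The second composite normalizes to y1: center (0, 1/2), radius 1/42; y2: center (4/7, -1/2), radius 1/70; y3: center (-2/35, 61/140), radius 1/315; y4: center (-9/140, 61/140), radius 1/420; y5: center (3/7, -13/28), radius 1/70; y6: center (-1/14, 61/140), radius 1/420
The forms coincide; equal.

equal; the common form is y1: center (0, 1/2), radius 1/42; y2: center (4/7, -1/2), radius 1/70; y3: center (-2/35, 61/140), radius 1/315; y4: center (-9/140, 61/140), radius 1/420; y5: center (3/7, -13/28), radius 1/70; y6: center (-1/14, 61/140), radius 1/420


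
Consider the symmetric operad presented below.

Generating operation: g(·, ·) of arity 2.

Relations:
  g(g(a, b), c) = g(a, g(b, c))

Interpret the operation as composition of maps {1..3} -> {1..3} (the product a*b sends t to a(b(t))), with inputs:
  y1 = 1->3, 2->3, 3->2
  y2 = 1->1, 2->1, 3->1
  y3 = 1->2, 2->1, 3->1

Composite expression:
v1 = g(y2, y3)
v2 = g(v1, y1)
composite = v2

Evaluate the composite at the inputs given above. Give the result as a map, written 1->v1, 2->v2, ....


1->1, 2->1, 3->1


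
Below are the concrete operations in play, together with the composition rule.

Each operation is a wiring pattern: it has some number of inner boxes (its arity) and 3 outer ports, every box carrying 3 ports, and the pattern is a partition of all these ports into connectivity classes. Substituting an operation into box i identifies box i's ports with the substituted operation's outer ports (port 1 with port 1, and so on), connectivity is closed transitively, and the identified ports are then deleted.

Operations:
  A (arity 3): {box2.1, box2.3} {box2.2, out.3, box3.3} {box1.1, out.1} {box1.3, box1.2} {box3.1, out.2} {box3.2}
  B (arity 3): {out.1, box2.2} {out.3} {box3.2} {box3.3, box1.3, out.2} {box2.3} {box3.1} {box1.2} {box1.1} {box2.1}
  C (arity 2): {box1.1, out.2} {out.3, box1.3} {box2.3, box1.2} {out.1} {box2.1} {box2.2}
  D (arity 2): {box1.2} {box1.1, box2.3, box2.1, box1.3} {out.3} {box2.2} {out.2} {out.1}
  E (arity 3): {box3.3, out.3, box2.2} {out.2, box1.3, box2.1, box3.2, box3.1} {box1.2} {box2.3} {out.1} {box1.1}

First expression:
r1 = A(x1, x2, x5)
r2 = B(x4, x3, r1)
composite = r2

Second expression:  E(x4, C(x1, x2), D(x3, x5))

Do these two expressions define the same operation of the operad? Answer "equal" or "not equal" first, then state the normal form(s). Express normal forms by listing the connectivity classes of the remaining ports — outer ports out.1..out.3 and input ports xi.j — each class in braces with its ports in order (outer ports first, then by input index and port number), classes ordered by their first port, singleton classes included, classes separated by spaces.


not equal; first: {out.1, x3.2} {out.2, x2.2, x4.3, x5.3} {out.3} {x1.1} {x1.2, x1.3} {x2.1, x2.3} {x3.1} {x3.3} {x4.1} {x4.2} {x5.1} {x5.2}; second: {out.1} {out.2, x4.3} {out.3, x1.1} {x1.2, x2.3} {x1.3} {x2.1} {x2.2} {x3.1, x3.3, x5.1, x5.3} {x3.2} {x4.1} {x4.2} {x5.2}


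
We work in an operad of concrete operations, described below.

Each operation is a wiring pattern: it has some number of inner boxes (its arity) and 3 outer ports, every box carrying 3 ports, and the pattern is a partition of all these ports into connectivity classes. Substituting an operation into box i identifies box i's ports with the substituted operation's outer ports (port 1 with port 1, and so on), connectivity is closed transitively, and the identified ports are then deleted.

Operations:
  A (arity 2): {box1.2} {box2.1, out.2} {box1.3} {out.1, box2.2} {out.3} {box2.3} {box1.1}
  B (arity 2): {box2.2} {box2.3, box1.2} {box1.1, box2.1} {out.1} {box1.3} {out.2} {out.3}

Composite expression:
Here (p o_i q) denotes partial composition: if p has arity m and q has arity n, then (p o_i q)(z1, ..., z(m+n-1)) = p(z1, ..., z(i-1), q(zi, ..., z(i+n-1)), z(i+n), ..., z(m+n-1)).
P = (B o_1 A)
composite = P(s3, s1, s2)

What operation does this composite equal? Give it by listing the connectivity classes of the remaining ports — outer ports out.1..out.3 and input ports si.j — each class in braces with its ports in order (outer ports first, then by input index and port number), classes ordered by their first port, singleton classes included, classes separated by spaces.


{out.1} {out.2} {out.3} {s1.1, s2.3} {s1.2, s2.1} {s1.3} {s2.2} {s3.1} {s3.2} {s3.3}


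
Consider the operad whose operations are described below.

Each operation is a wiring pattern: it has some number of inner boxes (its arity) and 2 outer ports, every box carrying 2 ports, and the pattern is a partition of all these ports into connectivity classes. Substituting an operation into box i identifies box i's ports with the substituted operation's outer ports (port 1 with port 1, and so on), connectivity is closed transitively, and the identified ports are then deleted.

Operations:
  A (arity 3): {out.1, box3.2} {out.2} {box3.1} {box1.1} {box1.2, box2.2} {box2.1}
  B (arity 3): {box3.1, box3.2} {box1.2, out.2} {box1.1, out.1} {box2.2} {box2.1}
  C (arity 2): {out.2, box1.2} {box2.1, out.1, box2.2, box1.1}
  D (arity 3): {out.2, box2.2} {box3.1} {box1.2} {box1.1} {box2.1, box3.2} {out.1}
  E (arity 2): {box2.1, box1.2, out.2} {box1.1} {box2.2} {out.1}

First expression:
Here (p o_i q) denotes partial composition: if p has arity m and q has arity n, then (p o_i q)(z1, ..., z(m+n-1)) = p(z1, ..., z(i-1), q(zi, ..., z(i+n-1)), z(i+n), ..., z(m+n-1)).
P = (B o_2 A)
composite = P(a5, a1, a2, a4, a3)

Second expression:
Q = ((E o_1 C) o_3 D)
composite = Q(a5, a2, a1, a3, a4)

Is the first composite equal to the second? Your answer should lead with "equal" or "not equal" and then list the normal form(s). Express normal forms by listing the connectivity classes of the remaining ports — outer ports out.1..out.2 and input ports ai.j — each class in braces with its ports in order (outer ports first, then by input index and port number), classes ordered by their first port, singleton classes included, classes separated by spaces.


not equal: they reduce to {out.1, a5.1} {out.2, a5.2} {a1.1} {a1.2, a2.2} {a2.1} {a3.1, a3.2} {a4.1} {a4.2} and {out.1} {out.2, a5.2} {a1.1} {a1.2} {a2.1, a2.2, a5.1} {a3.1, a4.2} {a3.2} {a4.1}

The first composite normalizes to {out.1, a5.1} {out.2, a5.2} {a1.1} {a1.2, a2.2} {a2.1} {a3.1, a3.2} {a4.1} {a4.2}
The second composite normalizes to {out.1} {out.2, a5.2} {a1.1} {a1.2} {a2.1, a2.2, a5.1} {a3.1, a4.2} {a3.2} {a4.1}
No match — not equal.


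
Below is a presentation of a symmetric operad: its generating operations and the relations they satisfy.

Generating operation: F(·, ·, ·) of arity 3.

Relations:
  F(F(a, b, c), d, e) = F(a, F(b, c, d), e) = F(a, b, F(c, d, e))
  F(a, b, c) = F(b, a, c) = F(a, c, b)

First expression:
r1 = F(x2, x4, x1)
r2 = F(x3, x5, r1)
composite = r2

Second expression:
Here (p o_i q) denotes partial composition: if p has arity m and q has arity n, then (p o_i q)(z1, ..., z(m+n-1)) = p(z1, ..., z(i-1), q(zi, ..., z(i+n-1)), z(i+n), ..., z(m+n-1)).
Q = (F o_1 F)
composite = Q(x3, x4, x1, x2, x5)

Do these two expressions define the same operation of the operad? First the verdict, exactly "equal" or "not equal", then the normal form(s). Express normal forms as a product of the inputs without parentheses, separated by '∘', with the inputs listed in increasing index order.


equal — both sides give x1 ∘ x2 ∘ x3 ∘ x4 ∘ x5

The first composite normalizes to x1 ∘ x2 ∘ x3 ∘ x4 ∘ x5
The second composite normalizes to x1 ∘ x2 ∘ x3 ∘ x4 ∘ x5
Both agree, so they are equal.


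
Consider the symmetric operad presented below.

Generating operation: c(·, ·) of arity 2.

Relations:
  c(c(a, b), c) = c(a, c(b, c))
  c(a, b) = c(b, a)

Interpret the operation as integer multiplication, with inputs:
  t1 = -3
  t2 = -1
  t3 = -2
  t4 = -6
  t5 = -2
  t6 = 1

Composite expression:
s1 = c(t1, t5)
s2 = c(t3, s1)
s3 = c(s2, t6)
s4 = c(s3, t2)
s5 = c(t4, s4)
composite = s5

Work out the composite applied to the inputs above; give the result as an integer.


-72

c(t1, t5) = 6
c(t3, c(t1, t5)) = -12
c(c(t3, c(t1, t5)), t6) = -12
c(c(c(t3, c(t1, t5)), t6), t2) = 12
c(t4, c(c(c(t3, c(t1, t5)), t6), t2)) = -72


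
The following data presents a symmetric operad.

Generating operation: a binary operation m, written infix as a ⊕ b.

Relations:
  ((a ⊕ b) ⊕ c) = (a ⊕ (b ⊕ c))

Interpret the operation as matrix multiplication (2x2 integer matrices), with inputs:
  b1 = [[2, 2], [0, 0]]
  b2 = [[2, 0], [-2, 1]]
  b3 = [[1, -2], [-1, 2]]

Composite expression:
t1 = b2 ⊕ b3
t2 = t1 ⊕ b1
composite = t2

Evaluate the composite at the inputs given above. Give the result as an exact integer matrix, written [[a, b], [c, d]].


[[4, 4], [-6, -6]]

(b2 ⊕ b3) = [[2, -4], [-3, 6]]
((b2 ⊕ b3) ⊕ b1) = [[4, 4], [-6, -6]]


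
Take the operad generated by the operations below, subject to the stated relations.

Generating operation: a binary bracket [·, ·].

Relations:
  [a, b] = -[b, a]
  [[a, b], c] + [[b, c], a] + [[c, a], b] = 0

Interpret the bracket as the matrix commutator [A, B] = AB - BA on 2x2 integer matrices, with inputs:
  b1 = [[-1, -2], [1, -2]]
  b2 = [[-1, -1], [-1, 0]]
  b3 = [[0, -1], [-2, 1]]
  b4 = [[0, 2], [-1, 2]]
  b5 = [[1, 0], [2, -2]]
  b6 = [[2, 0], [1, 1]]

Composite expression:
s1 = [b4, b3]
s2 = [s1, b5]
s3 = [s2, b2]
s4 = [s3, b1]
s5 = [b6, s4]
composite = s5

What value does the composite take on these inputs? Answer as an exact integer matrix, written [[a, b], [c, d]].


[[64, -64], [5, -64]]

[b4, b3] = [[-5, 4], [-3, 5]]
[[b4, b3], b5] = [[8, -12], [11, -8]]
[[[b4, b3], b5], b2] = [[23, -28], [5, -23]]
[[[[b4, b3], b5], b2], b1] = [[-18, -64], [-41, 18]]
[b6, [[[[b4, b3], b5], b2], b1]] = [[64, -64], [5, -64]]


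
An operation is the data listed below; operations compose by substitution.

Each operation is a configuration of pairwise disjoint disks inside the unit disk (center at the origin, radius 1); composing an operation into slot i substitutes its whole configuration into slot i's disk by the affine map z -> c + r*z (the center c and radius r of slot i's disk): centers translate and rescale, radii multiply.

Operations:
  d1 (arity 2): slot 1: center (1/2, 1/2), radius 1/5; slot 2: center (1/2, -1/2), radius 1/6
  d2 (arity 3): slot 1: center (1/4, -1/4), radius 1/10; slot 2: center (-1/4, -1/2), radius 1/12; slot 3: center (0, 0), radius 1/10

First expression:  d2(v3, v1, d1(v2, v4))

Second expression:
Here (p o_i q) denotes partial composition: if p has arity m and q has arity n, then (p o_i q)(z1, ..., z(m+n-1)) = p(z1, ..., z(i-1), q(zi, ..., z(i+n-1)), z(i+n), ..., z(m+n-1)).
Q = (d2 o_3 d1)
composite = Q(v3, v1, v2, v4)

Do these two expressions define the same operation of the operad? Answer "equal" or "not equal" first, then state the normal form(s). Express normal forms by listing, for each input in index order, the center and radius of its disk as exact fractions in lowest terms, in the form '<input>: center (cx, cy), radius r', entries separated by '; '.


equal; the common form is v1: center (-1/4, -1/2), radius 1/12; v2: center (1/20, 1/20), radius 1/50; v3: center (1/4, -1/4), radius 1/10; v4: center (1/20, -1/20), radius 1/60


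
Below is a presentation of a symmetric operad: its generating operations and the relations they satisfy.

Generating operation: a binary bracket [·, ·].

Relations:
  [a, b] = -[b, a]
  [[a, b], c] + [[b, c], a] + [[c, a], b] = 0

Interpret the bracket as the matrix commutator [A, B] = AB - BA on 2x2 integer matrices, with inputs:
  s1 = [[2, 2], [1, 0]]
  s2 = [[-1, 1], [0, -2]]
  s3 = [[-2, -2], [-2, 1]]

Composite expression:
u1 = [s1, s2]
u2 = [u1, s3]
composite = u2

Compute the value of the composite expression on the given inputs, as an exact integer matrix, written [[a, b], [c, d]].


[[2, 4], [-7, -2]]

[s1, s2] = [[-1, 0], [1, 1]]
[[s1, s2], s3] = [[2, 4], [-7, -2]]


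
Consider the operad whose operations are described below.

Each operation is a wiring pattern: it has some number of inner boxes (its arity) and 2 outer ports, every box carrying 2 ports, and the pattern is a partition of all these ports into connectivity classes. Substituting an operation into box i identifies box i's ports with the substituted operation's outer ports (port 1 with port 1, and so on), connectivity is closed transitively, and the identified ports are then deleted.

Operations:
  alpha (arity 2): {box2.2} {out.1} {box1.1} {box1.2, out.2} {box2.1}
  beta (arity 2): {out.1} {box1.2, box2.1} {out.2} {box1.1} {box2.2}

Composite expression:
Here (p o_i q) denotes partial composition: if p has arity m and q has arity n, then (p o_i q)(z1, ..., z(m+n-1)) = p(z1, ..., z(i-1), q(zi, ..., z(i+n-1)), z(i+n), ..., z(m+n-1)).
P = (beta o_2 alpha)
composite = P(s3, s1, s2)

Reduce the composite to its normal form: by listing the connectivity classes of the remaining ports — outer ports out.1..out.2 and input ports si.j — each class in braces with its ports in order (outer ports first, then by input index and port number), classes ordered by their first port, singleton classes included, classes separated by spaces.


{out.1} {out.2} {s1.1} {s1.2} {s2.1} {s2.2} {s3.1} {s3.2}

Two ports join when wires chain via beta-identified ports.
alpha over (s1, s2) gives {out.1} {out.2, s1.2} {s1.1} {s2.1} {s2.2}, out.j being that stage's outer ports
beta over (s3, s1, s2) gives {out.1} {out.2} {s1.1} {s1.2} {s2.1} {s2.2} {s3.1} {s3.2}, out.j being that stage's outer ports


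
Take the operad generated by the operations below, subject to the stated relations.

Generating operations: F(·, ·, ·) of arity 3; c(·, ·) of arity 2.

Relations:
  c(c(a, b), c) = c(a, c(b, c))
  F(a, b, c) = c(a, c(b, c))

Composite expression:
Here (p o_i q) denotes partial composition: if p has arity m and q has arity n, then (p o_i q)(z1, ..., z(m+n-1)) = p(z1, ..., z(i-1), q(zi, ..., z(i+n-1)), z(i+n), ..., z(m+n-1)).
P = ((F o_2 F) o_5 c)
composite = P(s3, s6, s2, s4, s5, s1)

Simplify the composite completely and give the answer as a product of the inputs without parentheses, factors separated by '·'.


The F-tree's shape is irrelevant; the s-reading-order decides.
F(s6, s2, s4) collapses to s6 · s2 · s4
c(s5, s1) collapses to s5 · s1
F(s3, F(s6, s2, s4), c(s5, s1)) collapses to s3 · s6 · s2 · s4 · s5 · s1

s3 · s6 · s2 · s4 · s5 · s1


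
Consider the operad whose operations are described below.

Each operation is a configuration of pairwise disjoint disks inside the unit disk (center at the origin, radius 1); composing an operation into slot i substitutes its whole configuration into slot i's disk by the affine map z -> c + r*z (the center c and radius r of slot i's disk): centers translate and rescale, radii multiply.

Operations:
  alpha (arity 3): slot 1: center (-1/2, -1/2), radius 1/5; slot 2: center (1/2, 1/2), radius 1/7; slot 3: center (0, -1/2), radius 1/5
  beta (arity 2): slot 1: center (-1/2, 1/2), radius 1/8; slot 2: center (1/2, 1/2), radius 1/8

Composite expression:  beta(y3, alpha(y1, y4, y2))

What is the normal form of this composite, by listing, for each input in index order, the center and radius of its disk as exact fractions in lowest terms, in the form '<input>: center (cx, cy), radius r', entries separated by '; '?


Nesting under beta composes maps z -> c + r*z down each y-path.
tracing y3 down its 1-map path: center (-1/2, 1/2), radius 1/8
tracing y1 down its 2-map path: center (7/16, 7/16), radius 1/40
tracing y4 down its 2-map path: center (9/16, 9/16), radius 1/56
tracing y2 down its 2-map path: center (1/2, 7/16), radius 1/40

y1: center (7/16, 7/16), radius 1/40; y2: center (1/2, 7/16), radius 1/40; y3: center (-1/2, 1/2), radius 1/8; y4: center (9/16, 9/16), radius 1/56


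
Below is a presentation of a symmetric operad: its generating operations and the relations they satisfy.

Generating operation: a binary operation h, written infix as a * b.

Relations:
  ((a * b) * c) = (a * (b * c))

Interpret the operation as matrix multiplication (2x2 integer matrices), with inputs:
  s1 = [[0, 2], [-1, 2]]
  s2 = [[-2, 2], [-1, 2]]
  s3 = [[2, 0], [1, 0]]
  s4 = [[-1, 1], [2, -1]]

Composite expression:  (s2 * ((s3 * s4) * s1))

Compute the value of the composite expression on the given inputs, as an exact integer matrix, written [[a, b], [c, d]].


[[2, 0], [0, 0]]


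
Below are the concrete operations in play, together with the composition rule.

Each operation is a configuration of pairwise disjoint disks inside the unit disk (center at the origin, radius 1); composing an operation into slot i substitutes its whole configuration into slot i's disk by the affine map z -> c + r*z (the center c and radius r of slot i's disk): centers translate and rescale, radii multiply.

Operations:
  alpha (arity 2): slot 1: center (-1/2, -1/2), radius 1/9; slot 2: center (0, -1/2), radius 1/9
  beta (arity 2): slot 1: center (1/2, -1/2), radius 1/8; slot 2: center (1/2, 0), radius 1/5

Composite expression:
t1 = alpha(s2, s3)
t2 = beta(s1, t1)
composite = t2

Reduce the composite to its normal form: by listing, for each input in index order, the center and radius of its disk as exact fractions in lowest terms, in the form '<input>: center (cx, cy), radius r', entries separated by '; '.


s1: center (1/2, -1/2), radius 1/8; s2: center (2/5, -1/10), radius 1/45; s3: center (1/2, -1/10), radius 1/45

Only the slot chain above each s matters under beta; compose those maps.
s1 passes through 1 substitution, ending at center (1/2, -1/2), radius 1/8
s2 passes through 2 substitutions, ending at center (2/5, -1/10), radius 1/45
s3 passes through 2 substitutions, ending at center (1/2, -1/10), radius 1/45


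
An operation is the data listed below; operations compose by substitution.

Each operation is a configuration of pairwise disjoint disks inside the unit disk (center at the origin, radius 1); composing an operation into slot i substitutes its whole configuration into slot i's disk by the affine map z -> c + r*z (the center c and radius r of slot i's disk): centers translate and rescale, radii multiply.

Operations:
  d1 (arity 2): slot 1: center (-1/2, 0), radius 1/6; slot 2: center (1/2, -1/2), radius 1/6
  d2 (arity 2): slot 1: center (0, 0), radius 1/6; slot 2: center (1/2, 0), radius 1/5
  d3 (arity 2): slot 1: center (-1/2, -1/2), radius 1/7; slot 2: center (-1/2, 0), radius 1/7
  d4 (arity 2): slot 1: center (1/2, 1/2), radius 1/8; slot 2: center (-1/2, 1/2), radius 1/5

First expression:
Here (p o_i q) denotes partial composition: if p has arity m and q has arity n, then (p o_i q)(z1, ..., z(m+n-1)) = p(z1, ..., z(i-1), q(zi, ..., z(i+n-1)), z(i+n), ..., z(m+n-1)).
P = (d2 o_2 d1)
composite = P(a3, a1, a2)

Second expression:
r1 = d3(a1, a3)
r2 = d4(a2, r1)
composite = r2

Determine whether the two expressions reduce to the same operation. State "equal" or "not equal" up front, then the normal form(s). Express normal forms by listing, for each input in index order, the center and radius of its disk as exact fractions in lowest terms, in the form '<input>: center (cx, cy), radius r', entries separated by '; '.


not equal; first: a1: center (2/5, 0), radius 1/30; a2: center (3/5, -1/10), radius 1/30; a3: center (0, 0), radius 1/6; second: a1: center (-3/5, 2/5), radius 1/35; a2: center (1/2, 1/2), radius 1/8; a3: center (-3/5, 1/2), radius 1/35

Reducing the first expression gives a1: center (2/5, 0), radius 1/30; a2: center (3/5, -1/10), radius 1/30; a3: center (0, 0), radius 1/6
Reducing the second expression gives a1: center (-3/5, 2/5), radius 1/35; a2: center (1/2, 1/2), radius 1/8; a3: center (-3/5, 1/2), radius 1/35
No match — not equal.


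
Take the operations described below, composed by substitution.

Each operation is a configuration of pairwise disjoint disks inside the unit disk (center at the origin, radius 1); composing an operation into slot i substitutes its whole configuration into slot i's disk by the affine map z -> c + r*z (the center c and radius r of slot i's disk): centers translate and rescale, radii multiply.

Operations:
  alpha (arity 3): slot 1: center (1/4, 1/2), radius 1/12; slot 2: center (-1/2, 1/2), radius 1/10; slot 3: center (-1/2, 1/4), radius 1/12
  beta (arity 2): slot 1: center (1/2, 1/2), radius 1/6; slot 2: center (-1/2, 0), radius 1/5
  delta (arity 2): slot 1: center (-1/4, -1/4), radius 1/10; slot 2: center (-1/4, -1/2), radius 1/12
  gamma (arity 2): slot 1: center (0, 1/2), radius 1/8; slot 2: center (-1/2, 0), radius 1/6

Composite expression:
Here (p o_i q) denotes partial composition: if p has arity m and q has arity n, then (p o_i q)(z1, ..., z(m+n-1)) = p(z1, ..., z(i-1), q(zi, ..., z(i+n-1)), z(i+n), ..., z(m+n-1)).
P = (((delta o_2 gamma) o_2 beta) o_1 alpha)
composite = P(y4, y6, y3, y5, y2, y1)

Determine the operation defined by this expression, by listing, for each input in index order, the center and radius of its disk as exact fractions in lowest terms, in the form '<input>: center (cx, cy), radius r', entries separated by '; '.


y1: center (-7/24, -1/2), radius 1/72; y2: center (-49/192, -11/24), radius 1/480; y3: center (-3/10, -9/40), radius 1/120; y4: center (-9/40, -1/5), radius 1/120; y5: center (-47/192, -29/64), radius 1/576; y6: center (-3/10, -1/5), radius 1/100

Follow each y-input down from delta: c' goes to c + r*c', radius to r*r'.
for y4, the 2-step affine chain lands on center (-9/40, -1/5), radius 1/120
for y6, the 2-step affine chain lands on center (-3/10, -1/5), radius 1/100
for y3, the 2-step affine chain lands on center (-3/10, -9/40), radius 1/120
for y5, the 3-step affine chain lands on center (-47/192, -29/64), radius 1/576
for y2, the 3-step affine chain lands on center (-49/192, -11/24), radius 1/480
for y1, the 2-step affine chain lands on center (-7/24, -1/2), radius 1/72


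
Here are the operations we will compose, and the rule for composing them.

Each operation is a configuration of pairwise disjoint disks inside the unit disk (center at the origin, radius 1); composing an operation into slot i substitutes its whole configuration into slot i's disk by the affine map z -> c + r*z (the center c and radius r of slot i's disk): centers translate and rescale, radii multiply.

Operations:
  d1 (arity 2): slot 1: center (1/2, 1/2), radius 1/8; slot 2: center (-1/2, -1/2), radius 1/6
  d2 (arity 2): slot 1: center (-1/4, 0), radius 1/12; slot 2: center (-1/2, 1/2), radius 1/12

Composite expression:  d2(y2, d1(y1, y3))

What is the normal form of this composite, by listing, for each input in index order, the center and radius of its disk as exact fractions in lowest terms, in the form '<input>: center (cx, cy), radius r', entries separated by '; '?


y1: center (-11/24, 13/24), radius 1/96; y2: center (-1/4, 0), radius 1/12; y3: center (-13/24, 11/24), radius 1/72

Each y-disk chains the slot maps above it in d2; radii multiply.
tracing y2 down its 1-map path: center (-1/4, 0), radius 1/12
tracing y1 down its 2-map path: center (-11/24, 13/24), radius 1/96
tracing y3 down its 2-map path: center (-13/24, 11/24), radius 1/72


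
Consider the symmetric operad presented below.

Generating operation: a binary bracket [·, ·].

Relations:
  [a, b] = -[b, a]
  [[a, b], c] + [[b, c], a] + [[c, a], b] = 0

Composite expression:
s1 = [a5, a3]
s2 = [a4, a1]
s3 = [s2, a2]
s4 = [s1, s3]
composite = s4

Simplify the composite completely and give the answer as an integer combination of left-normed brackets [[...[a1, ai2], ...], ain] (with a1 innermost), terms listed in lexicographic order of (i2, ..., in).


-[[[[a1, a4], a2], a3], a5] + [[[[a1, a4], a2], a5], a3]


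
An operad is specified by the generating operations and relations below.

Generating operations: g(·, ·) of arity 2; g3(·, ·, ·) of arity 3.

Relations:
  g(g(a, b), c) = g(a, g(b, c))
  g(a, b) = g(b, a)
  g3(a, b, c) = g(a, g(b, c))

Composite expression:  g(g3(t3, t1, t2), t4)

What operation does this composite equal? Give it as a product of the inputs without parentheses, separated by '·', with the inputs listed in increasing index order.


t1 · t2 · t3 · t4

Key point: g commutes, so take the t-inputs in any fixed order.
g3(t3, t1, t2) flattens to t3 · t1 · t2
g(g3(t3, t1, t2), t4) flattens to t3 · t1 · t2 · t4
sorting the factors by input index: t1 · t2 · t3 · t4


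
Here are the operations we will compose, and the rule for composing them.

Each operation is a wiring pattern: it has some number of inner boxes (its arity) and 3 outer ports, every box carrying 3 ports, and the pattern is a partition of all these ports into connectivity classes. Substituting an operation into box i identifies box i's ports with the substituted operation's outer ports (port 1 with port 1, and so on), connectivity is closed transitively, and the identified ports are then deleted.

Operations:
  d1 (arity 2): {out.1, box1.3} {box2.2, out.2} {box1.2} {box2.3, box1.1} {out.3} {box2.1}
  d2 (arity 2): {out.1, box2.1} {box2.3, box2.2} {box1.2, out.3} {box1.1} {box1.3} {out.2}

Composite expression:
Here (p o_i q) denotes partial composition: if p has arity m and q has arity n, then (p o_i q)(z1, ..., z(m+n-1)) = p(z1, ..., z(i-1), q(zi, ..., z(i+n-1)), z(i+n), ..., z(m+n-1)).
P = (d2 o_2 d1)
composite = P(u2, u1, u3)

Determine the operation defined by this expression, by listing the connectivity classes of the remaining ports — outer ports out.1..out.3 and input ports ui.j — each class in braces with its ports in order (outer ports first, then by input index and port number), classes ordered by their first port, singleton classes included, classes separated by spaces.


{out.1, u1.3} {out.2} {out.3, u2.2} {u1.1, u3.3} {u1.2} {u2.1} {u2.3} {u3.1} {u3.2}

Substituting into d2 glues patterns; closure does the rest.
d1 over (u1, u3) gives {out.1, u1.3} {out.2, u3.2} {out.3} {u1.1, u3.3} {u1.2} {u3.1}, out.j being that stage's outer ports
d2 over (u2, u1, u3) gives {out.1, u1.3} {out.2} {out.3, u2.2} {u1.1, u3.3} {u1.2} {u2.1} {u2.3} {u3.1} {u3.2}, out.j being that stage's outer ports


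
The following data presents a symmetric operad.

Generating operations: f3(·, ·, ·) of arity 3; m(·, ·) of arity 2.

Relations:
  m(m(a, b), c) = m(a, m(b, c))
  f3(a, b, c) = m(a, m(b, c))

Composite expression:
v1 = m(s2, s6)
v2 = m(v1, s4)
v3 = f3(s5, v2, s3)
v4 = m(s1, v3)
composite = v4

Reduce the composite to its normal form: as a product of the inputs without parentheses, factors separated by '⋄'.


Associativity of m dissolves the nesting; only the s-input order survives.
m(s2, s6) linearizes to s2 ⋄ s6
m(m(s2, s6), s4) linearizes to s2 ⋄ s6 ⋄ s4
f3(s5, m(m(s2, s6), s4), s3) linearizes to s5 ⋄ s2 ⋄ s6 ⋄ s4 ⋄ s3
m(s1, f3(s5, m(m(s2, s6), s4), s3)) linearizes to s1 ⋄ s5 ⋄ s2 ⋄ s6 ⋄ s4 ⋄ s3

s1 ⋄ s5 ⋄ s2 ⋄ s6 ⋄ s4 ⋄ s3


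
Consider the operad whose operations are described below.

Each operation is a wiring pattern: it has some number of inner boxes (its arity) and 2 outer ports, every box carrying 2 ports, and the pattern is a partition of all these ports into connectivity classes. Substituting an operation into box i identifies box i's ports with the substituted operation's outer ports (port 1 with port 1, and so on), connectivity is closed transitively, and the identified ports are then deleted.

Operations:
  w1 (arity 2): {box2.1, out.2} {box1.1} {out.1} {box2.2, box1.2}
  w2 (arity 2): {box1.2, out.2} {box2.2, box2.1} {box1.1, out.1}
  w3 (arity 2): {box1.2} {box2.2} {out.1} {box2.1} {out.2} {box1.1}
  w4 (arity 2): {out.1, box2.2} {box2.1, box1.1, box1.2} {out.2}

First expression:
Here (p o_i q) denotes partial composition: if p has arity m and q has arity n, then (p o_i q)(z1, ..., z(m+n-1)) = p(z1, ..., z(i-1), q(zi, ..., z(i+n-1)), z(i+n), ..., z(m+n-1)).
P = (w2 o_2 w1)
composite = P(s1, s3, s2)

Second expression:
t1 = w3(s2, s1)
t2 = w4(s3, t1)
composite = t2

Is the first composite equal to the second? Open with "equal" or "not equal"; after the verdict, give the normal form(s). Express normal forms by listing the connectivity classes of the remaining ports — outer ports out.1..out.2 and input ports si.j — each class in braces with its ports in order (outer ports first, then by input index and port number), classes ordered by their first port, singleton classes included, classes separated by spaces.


not equal; the first gives {out.1, s1.1} {out.2, s1.2} {s2.1} {s2.2, s3.2} {s3.1} and the second {out.1} {out.2} {s1.1} {s1.2} {s2.1} {s2.2} {s3.1, s3.2}


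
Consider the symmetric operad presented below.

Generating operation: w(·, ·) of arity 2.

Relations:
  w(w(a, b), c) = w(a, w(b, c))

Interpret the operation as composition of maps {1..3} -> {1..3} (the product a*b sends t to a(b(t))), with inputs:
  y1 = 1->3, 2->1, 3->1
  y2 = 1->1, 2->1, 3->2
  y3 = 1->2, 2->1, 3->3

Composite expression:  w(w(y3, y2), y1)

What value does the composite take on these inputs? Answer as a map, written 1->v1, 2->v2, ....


1->1, 2->2, 3->2

w(y3, y2) = 1->2, 2->2, 3->1
w(w(y3, y2), y1) = 1->1, 2->2, 3->2


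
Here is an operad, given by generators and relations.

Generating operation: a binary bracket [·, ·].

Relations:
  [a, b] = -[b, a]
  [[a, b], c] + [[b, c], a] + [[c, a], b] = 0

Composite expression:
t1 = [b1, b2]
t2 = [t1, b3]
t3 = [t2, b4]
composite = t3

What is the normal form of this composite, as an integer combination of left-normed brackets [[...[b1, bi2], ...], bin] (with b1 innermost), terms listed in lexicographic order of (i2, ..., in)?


[[[b1, b2], b3], b4]

Skip Jacobi rewriting: expand, keep b1-initial words, read off terms.
Composite bracket: [[[b1, b2], b3], b4]
Applying ab - ba throughout gives 8 signed words (2^3 = 8).
Words beginning with b1 determine it all:
  the word b1b2b3b4 carries sign +1 and contributes +[[[b1, b2], b3], b4]
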